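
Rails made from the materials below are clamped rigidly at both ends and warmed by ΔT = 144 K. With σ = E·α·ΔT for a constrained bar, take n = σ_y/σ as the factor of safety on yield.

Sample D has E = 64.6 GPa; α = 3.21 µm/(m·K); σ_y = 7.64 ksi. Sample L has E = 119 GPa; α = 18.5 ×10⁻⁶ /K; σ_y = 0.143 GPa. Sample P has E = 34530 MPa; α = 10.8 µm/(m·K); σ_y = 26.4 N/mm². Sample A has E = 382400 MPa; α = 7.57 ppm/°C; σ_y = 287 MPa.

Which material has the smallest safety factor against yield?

sample L

Per material, after unit conversion:
  sample D: E = 64.60, α = 3.21, σ_y = 52.68 → σ = 29.9 MPa, n = 1.76
  sample L: E = 119.0, α = 18.5, σ_y = 143.0 → σ = 317 MPa, n = 0.451
  sample P: E = 34.53, α = 10.8, σ_y = 26.40 → σ = 53.7 MPa, n = 0.492
  sample A: E = 382.4, α = 7.57, σ_y = 287.0 → σ = 417 MPa, n = 0.689
Smallest n: sample L with n = 0.451.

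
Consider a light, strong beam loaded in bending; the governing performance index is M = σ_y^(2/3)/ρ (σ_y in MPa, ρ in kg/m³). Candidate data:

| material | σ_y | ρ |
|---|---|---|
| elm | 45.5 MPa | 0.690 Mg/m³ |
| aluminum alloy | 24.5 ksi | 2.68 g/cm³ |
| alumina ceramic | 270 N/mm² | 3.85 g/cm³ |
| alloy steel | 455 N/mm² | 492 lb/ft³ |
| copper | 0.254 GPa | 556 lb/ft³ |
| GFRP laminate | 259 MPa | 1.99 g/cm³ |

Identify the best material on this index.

GFRP laminate

In SI units:
  elm: σ_y = 45.50 MPa, ρ = 690.0 kg/m³
  aluminum alloy: σ_y = 168.9 MPa, ρ = 2680 kg/m³
  alumina ceramic: σ_y = 270.0 MPa, ρ = 3850 kg/m³
  alloy steel: σ_y = 455.0 MPa, ρ = 7881 kg/m³
  copper: σ_y = 254.0 MPa, ρ = 8906 kg/m³
  GFRP laminate: σ_y = 259.0 MPa, ρ = 1990 kg/m³
  GFRP laminate: M = 20.4×10⁻³
  elm: M = 18.5×10⁻³
  aluminum alloy: M = 11.4×10⁻³
  alumina ceramic: M = 10.9×10⁻³
  alloy steel: M = 7.51×10⁻³
  copper: M = 4.50×10⁻³
GFRP laminate has the largest M.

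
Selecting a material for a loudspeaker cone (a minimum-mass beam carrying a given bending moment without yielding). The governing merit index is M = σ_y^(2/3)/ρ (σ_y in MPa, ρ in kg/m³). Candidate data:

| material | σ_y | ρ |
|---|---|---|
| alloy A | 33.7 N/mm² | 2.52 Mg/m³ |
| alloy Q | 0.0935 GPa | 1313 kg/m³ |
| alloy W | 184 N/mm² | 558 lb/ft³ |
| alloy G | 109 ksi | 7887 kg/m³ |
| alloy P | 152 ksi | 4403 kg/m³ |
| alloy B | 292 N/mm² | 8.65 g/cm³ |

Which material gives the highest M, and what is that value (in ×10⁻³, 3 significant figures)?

Putting every candidate on a common basis:
  alloy A: σ_y = 33.70 MPa, ρ = 2520 kg/m³
  alloy Q: σ_y = 93.50 MPa, ρ = 1313 kg/m³
  alloy W: σ_y = 184.0 MPa, ρ = 8938 kg/m³
  alloy G: σ_y = 751.5 MPa, ρ = 7887 kg/m³
  alloy P: σ_y = 1048 MPa, ρ = 4403 kg/m³
  alloy B: σ_y = 292.0 MPa, ρ = 8650 kg/m³
  alloy P: M = 23.4×10⁻³
  alloy Q: M = 15.7×10⁻³
  alloy G: M = 10.5×10⁻³
  alloy B: M = 5.09×10⁻³
  alloy A: M = 4.14×10⁻³
  alloy W: M = 3.62×10⁻³
Alloy P ranks first.

alloy P, M = 23.4×10⁻³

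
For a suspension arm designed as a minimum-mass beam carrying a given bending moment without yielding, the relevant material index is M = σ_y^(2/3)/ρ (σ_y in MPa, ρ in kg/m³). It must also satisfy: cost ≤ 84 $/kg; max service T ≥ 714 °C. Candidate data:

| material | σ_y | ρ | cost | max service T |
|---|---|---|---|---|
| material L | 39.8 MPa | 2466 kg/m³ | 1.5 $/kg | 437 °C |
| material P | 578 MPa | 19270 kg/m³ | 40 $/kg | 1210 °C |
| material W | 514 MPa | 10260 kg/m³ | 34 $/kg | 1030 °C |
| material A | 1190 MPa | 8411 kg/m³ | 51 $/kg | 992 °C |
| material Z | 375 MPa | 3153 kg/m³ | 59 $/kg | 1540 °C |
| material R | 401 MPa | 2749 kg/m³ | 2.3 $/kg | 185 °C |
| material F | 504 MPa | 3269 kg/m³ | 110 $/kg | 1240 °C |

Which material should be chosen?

Screen on constraints: cost ≤ 84 $/kg; max service T ≥ 714 °C. Survivors: material P, material W, material A, material Z.
Computing M directly (units already consistent):
  material Z: M = 16.5×10⁻³
  material A: M = 13.4×10⁻³
  material W: M = 6.25×10⁻³
  material P: M = 3.60×10⁻³
Highest index: material Z.

material Z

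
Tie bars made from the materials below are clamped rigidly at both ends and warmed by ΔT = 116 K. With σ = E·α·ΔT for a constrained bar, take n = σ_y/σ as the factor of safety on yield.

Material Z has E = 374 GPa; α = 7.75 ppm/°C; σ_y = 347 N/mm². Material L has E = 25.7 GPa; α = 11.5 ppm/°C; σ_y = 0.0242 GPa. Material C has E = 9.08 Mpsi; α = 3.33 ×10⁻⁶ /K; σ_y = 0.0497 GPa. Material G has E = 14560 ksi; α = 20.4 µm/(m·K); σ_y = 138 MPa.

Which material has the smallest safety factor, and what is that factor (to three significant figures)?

material G, n = 0.581

With everything in SI (GPa, ×10⁻⁶/K, MPa):
  material Z: E = 374.0, α = 7.75, σ_y = 347.0 → σ = 336 MPa, n = 1.03
  material L: E = 25.70, α = 11.5, σ_y = 24.20 → σ = 34.3 MPa, n = 0.706
  material C: E = 62.60, α = 3.33, σ_y = 49.70 → σ = 24.2 MPa, n = 2.06
  material G: E = 100.4, α = 20.4, σ_y = 138.0 → σ = 238 MPa, n = 0.581
Smallest n: material G with n = 0.581.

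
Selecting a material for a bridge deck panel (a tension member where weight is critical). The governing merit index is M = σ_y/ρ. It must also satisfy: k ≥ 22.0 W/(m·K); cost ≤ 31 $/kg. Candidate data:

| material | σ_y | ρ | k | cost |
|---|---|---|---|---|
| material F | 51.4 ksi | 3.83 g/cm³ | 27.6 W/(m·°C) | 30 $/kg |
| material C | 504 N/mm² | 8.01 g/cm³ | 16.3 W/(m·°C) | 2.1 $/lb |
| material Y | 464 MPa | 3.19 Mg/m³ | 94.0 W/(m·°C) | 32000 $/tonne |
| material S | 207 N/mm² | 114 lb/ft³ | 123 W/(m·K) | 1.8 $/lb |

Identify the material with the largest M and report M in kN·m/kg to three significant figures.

Screen on constraints: k ≥ 22.0 W/(m·K); cost ≤ 31 $/kg. Survivors: material F, material S.
Putting every candidate on a common basis:
  material F: σ_y = 354.4 MPa, ρ = 3830 kg/m³
  material S: σ_y = 207.0 MPa, ρ = 1826 kg/m³
  material S: M = 113 kN·m/kg
  material F: M = 92.5 kN·m/kg
Material S has the largest M.

material S, M = 113 kN·m/kg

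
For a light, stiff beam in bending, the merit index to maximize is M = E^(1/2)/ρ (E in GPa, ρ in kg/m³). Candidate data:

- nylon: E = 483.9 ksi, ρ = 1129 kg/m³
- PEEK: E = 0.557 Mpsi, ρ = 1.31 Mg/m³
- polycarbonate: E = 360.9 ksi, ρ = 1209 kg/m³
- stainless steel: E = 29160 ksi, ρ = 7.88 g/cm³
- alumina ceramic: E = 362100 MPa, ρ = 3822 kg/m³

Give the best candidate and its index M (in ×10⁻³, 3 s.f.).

In SI units:
  nylon: E = 3.336 GPa, ρ = 1129 kg/m³
  PEEK: E = 3.840 GPa, ρ = 1310 kg/m³
  polycarbonate: E = 2.488 GPa, ρ = 1209 kg/m³
  stainless steel: E = 201.1 GPa, ρ = 7880 kg/m³
  alumina ceramic: E = 362.1 GPa, ρ = 3822 kg/m³
  alumina ceramic: M = 4.98×10⁻³
  stainless steel: M = 1.80×10⁻³
  nylon: M = 1.62×10⁻³
  PEEK: M = 1.50×10⁻³
  polycarbonate: M = 1.30×10⁻³
The maximum is for alumina ceramic.

alumina ceramic, M = 4.98×10⁻³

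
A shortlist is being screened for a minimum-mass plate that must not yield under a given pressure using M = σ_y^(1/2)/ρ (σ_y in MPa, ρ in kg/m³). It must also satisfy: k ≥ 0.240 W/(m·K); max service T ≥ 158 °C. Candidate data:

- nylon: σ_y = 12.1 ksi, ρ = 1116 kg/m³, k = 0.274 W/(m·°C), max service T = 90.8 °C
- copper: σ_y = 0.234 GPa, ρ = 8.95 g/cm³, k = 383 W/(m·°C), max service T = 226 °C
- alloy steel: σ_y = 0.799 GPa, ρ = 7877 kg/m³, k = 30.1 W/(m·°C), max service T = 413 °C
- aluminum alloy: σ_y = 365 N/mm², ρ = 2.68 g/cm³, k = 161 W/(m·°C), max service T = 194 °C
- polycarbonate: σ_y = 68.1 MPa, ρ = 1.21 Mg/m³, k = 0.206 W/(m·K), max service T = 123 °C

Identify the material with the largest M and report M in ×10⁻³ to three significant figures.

Screen on constraints: k ≥ 0.240 W/(m·K); max service T ≥ 158 °C. Survivors: copper, alloy steel, aluminum alloy.
Putting every candidate on a common basis:
  copper: σ_y = 234.0 MPa, ρ = 8950 kg/m³
  alloy steel: σ_y = 799.0 MPa, ρ = 7877 kg/m³
  aluminum alloy: σ_y = 365.0 MPa, ρ = 2680 kg/m³
  aluminum alloy: M = 7.13×10⁻³
  alloy steel: M = 3.59×10⁻³
  copper: M = 1.71×10⁻³
Aluminum alloy has the largest M.

aluminum alloy, M = 7.13×10⁻³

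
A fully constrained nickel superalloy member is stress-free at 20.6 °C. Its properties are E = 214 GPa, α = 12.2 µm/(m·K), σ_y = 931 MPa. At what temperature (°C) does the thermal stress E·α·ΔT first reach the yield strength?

377 °C

E·α·ΔT = 931.0 MPa ⇒ ΔT = 931.0 / (214.0×10³ × 12.2×10⁻⁶) = 356.6 K.
T = 20.6 + 356.6 = 377.2 °C.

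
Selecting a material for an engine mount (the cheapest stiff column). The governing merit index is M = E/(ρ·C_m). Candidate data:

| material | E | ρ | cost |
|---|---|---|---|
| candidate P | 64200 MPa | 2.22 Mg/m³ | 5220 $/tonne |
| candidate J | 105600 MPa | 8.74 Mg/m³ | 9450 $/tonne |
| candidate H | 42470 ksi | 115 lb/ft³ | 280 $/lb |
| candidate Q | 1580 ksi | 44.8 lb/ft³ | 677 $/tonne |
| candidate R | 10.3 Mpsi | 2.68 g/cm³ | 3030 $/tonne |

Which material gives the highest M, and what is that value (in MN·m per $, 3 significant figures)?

Convert each candidate to consistent units, then evaluate M:
  candidate P: E = 64.20 GPa, ρ = 2220 kg/m³, cost = 5.220 $/kg
  candidate J: E = 105.6 GPa, ρ = 8740 kg/m³, cost = 9.450 $/kg
  candidate H: E = 292.8 GPa, ρ = 1842 kg/m³, cost = 617.3 $/kg
  candidate Q: E = 10.89 GPa, ρ = 717.6 kg/m³, cost = 0.6770 $/kg
  candidate R: E = 71.02 GPa, ρ = 2680 kg/m³, cost = 3.030 $/kg
  candidate Q: M = 22.4 MN·m per $
  candidate R: M = 8.75 MN·m per $
  candidate P: M = 5.54 MN·m per $
  candidate J: M = 1.28 MN·m per $
  candidate H: M = 0.258 MN·m per $
Candidate Q ranks first.

candidate Q, M = 22.4 MN·m per $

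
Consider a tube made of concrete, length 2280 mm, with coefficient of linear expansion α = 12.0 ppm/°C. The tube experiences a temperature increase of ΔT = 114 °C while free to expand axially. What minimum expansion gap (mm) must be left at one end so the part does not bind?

ΔL = α·L₀·ΔT = 12.0×10⁻⁶ × 2280 mm × 114.0 K = 3.12 mm.

3.12 mm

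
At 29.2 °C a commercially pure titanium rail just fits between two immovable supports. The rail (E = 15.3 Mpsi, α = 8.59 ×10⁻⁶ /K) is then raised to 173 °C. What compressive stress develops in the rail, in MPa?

130 MPa

E = 15.3 Mpsi = 105.5 GPa.
ΔT = 143.8 K. Constrained thermal stress σ = E·α·ΔT = 105.5×10³ MPa × 8.59×10⁻⁶ × 143.8 = 130 MPa (compressive).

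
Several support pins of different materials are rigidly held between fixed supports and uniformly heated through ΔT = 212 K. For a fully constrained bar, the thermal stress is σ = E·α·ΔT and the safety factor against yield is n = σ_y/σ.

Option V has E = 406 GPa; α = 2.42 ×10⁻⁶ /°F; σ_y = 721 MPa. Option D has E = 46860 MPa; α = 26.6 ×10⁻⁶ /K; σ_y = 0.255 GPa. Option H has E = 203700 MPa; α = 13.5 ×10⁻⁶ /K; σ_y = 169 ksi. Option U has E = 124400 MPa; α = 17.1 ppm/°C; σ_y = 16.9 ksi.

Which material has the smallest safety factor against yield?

With everything in SI (GPa, ×10⁻⁶/K, MPa):
  option V: E = 406.0, α = 4.36, σ_y = 721.0 → σ = 375 MPa, n = 1.92
  option D: E = 46.86, α = 26.6, σ_y = 255.0 → σ = 264 MPa, n = 0.965
  option H: E = 203.7, α = 13.5, σ_y = 1165 → σ = 583 MPa, n = 2.00
  option U: E = 124.4, α = 17.1, σ_y = 116.5 → σ = 451 MPa, n = 0.258
Option U has the lowest safety factor, n = 0.258.

option U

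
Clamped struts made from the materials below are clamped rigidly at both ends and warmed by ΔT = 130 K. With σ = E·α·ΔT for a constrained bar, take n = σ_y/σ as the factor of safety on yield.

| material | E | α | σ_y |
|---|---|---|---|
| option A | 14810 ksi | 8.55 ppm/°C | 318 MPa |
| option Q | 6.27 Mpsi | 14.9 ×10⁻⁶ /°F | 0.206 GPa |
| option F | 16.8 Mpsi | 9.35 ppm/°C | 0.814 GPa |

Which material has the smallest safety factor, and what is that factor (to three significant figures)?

option Q, n = 1.37

Per material, after unit conversion:
  option A: E = 102.1, α = 8.55, σ_y = 318.0 → σ = 113 MPa, n = 2.80
  option Q: E = 43.23, α = 26.8, σ_y = 206.0 → σ = 151 MPa, n = 1.37
  option F: E = 115.8, α = 9.35, σ_y = 814.0 → σ = 141 MPa, n = 5.78
Option Q has the lowest safety factor, n = 1.37.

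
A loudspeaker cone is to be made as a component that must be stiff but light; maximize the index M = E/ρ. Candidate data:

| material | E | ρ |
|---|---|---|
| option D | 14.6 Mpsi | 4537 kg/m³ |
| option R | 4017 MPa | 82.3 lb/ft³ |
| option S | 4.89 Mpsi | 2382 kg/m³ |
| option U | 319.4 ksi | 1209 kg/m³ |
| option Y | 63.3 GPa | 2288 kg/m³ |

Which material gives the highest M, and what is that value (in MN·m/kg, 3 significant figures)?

Putting every candidate on a common basis:
  option D: E = 100.7 GPa, ρ = 4537 kg/m³
  option R: E = 4.017 GPa, ρ = 1318 kg/m³
  option S: E = 33.72 GPa, ρ = 2382 kg/m³
  option U: E = 2.202 GPa, ρ = 1209 kg/m³
  option Y: E = 63.30 GPa, ρ = 2288 kg/m³
  option Y: M = 27.7 MN·m/kg
  option D: M = 22.2 MN·m/kg
  option S: M = 14.2 MN·m/kg
  option R: M = 3.05 MN·m/kg
  option U: M = 1.82 MN·m/kg
Option Y ranks first.

option Y, M = 27.7 MN·m/kg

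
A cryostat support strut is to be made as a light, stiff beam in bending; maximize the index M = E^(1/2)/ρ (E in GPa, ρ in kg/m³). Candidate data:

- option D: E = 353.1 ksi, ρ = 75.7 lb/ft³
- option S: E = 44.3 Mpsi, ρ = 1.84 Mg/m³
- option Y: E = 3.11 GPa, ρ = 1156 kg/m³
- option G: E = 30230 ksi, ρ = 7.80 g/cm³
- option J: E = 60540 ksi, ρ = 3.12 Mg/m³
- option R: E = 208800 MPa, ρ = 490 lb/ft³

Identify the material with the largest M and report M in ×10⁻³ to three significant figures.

Convert each candidate to consistent units, then evaluate M:
  option D: E = 2.435 GPa, ρ = 1213 kg/m³
  option S: E = 305.4 GPa, ρ = 1840 kg/m³
  option Y: E = 3.110 GPa, ρ = 1156 kg/m³
  option G: E = 208.4 GPa, ρ = 7800 kg/m³
  option J: E = 417.4 GPa, ρ = 3120 kg/m³
  option R: E = 208.8 GPa, ρ = 7849 kg/m³
  option S: M = 9.50×10⁻³
  option J: M = 6.55×10⁻³
  option G: M = 1.85×10⁻³
  option R: M = 1.84×10⁻³
  option Y: M = 1.53×10⁻³
  option D: M = 1.29×10⁻³
The maximum is for option S.

option S, M = 9.50×10⁻³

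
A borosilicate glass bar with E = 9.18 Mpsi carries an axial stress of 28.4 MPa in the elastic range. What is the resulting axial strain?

E = 9.18 Mpsi = 63.29 GPa = 63290 MPa.
ε = σ/E = 28.4 / 63290 = 4.49×10⁻⁴.

4.49×10⁻⁴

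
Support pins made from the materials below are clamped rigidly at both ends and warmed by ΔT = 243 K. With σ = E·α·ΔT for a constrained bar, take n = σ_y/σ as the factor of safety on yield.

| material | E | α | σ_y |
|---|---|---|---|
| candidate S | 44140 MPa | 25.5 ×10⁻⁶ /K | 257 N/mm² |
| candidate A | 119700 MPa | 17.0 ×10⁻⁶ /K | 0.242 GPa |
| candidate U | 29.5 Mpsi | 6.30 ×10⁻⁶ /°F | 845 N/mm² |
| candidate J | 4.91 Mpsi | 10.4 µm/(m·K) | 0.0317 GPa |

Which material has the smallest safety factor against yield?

Converting E to GPa, α to ×10⁻⁶/K, σ_y to MPa, then σ and n for each:
  candidate S: E = 44.14, α = 25.5, σ_y = 257.0 → σ = 274 MPa, n = 0.940
  candidate A: E = 119.7, α = 17.0, σ_y = 242.0 → σ = 494 MPa, n = 0.489
  candidate U: E = 203.4, α = 11.3, σ_y = 845.0 → σ = 560 MPa, n = 1.51
  candidate J: E = 33.85, α = 10.4, σ_y = 31.70 → σ = 85.6 MPa, n = 0.371
Candidate J has the lowest safety factor, n = 0.371.

candidate J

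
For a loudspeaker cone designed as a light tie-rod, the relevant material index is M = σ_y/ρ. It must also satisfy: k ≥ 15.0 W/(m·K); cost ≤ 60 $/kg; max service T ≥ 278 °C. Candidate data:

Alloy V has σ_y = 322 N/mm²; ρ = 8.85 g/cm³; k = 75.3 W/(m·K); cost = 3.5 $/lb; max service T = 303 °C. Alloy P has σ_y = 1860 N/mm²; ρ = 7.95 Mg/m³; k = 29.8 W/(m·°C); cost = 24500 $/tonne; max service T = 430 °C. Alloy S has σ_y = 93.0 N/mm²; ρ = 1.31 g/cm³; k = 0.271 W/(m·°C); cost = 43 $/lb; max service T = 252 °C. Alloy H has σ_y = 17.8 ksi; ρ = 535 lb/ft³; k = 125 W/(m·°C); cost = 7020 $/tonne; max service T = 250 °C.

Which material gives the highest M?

alloy P

Screen on constraints: k ≥ 15.0 W/(m·K); cost ≤ 60 $/kg; max service T ≥ 278 °C. Survivors: alloy V, alloy P.
After converting to SI:
  alloy V: σ_y = 322.0 MPa, ρ = 8850 kg/m³
  alloy P: σ_y = 1860 MPa, ρ = 7950 kg/m³
  alloy P: M = 234 kN·m/kg
  alloy V: M = 36.4 kN·m/kg
The maximum is for alloy P.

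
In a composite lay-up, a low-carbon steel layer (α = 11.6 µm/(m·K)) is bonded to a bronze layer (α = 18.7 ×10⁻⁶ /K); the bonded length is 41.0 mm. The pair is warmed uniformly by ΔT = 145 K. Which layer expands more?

α(low-carbon steel) = 11.6×10⁻⁶/K vs α(bronze) = 18.7×10⁻⁶/K.
Higher α expands more for the same ΔT: bronze.

bronze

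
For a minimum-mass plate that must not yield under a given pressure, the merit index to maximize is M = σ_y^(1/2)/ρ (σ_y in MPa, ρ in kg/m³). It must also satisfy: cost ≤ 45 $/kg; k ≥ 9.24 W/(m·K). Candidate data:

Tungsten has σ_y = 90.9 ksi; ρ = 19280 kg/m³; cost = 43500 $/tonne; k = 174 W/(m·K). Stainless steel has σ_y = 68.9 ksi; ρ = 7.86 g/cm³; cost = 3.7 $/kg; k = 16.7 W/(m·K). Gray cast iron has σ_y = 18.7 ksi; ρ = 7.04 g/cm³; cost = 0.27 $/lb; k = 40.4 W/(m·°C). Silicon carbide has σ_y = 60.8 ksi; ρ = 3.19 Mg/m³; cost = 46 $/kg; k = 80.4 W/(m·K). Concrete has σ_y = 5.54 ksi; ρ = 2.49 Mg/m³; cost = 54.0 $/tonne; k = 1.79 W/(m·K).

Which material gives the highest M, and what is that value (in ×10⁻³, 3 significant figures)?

stainless steel, M = 2.77×10⁻³

Screen on constraints: cost ≤ 45 $/kg; k ≥ 9.24 W/(m·K). Survivors: tungsten, stainless steel, gray cast iron.
After converting to SI:
  tungsten: σ_y = 626.7 MPa, ρ = 19280 kg/m³
  stainless steel: σ_y = 475.0 MPa, ρ = 7860 kg/m³
  gray cast iron: σ_y = 128.9 MPa, ρ = 7040 kg/m³
  stainless steel: M = 2.77×10⁻³
  gray cast iron: M = 1.61×10⁻³
  tungsten: M = 1.30×10⁻³
Stainless steel ranks first.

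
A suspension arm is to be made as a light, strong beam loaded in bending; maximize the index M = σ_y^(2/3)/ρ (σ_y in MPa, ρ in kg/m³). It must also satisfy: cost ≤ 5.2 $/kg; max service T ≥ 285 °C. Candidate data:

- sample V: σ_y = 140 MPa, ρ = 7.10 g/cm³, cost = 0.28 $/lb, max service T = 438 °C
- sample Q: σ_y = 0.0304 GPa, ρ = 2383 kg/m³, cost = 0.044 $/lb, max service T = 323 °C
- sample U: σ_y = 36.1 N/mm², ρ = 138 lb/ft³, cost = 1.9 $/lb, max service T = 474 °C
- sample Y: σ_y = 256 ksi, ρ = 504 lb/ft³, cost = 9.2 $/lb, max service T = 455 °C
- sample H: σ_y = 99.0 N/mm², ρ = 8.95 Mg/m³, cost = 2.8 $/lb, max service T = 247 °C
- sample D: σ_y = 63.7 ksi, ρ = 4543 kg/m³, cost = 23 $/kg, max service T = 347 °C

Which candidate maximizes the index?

sample U

Screen on constraints: cost ≤ 5.2 $/kg; max service T ≥ 285 °C. Survivors: sample V, sample Q, sample U.
Putting every candidate on a common basis:
  sample V: σ_y = 140.0 MPa, ρ = 7100 kg/m³
  sample Q: σ_y = 30.40 MPa, ρ = 2383 kg/m³
  sample U: σ_y = 36.10 MPa, ρ = 2211 kg/m³
  sample U: M = 4.94×10⁻³
  sample Q: M = 4.09×10⁻³
  sample V: M = 3.80×10⁻³
Sample U ranks first.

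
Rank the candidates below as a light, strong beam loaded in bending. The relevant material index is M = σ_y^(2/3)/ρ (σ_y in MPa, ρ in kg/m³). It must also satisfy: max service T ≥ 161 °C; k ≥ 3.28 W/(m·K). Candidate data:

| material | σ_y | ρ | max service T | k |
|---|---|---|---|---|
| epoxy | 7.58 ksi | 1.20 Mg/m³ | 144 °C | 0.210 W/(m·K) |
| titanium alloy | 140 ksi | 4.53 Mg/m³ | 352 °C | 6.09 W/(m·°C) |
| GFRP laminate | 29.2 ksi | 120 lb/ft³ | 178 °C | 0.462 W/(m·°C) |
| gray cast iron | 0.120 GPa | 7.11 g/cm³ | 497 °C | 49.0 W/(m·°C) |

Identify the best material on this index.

titanium alloy

Screen on constraints: max service T ≥ 161 °C; k ≥ 3.28 W/(m·K). Survivors: titanium alloy, gray cast iron.
After converting to SI:
  titanium alloy: σ_y = 965.3 MPa, ρ = 4530 kg/m³
  gray cast iron: σ_y = 120.0 MPa, ρ = 7110 kg/m³
  titanium alloy: M = 21.6×10⁻³
  gray cast iron: M = 3.42×10⁻³
Titanium alloy has the largest M.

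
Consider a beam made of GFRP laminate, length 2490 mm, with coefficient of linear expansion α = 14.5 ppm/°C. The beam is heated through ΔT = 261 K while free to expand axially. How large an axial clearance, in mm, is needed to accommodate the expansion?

ΔL = α·L₀·ΔT = 14.5×10⁻⁶ × 2490 mm × 261.0 K = 9.42 mm.

9.42 mm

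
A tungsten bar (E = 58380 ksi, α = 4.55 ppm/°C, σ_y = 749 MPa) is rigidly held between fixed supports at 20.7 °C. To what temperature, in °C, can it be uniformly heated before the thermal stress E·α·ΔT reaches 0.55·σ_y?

E = 58380 ksi = 402.5 GPa.
E·α·ΔT = 412.0 MPa ⇒ ΔT = 412.0 / (402.5×10³ × 4.55×10⁻⁶) = 224.9 K.
T = 20.7 + 224.9 = 245.6 °C.

246 °C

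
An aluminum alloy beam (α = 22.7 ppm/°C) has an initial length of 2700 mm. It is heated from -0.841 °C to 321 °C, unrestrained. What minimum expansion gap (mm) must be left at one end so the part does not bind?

ΔT = 321 − (-0.841) = 321.8 K.
ΔL = α·L₀·ΔT = 22.7×10⁻⁶ × 2700 mm × 321.8 K = 19.7 mm.

19.7 mm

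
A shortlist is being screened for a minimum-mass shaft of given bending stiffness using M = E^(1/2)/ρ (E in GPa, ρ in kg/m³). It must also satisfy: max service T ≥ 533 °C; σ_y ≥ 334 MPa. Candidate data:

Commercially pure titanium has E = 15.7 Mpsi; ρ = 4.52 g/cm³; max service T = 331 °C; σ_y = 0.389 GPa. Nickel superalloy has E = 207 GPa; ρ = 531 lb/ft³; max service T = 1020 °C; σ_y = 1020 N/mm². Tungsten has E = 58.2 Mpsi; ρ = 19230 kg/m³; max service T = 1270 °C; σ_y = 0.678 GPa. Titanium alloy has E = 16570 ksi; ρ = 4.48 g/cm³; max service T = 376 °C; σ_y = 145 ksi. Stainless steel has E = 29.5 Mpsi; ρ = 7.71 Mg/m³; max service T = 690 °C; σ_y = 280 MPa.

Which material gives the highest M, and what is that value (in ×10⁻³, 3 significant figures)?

Screen on constraints: max service T ≥ 533 °C; σ_y ≥ 334 MPa. Survivors: nickel superalloy, tungsten.
Normalizing units and computing the index:
  nickel superalloy: E = 207.0 GPa, ρ = 8506 kg/m³
  tungsten: E = 401.3 GPa, ρ = 19230 kg/m³
  nickel superalloy: M = 1.69×10⁻³
  tungsten: M = 1.04×10⁻³
Nickel superalloy has the largest M.

nickel superalloy, M = 1.69×10⁻³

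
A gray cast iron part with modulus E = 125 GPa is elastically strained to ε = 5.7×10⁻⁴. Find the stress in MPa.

71.2 MPa

σ = E·ε = 125000 MPa × 5.7×10⁻⁴ = 71.2 MPa.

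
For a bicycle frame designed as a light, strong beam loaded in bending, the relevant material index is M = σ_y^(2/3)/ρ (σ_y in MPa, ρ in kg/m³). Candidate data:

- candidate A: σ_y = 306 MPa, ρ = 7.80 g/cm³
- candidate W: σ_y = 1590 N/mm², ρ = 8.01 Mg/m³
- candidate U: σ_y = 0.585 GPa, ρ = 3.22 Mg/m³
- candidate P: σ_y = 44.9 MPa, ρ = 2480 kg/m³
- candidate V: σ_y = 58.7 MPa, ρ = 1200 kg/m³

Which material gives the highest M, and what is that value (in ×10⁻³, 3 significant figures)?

After converting to SI:
  candidate A: σ_y = 306.0 MPa, ρ = 7800 kg/m³
  candidate W: σ_y = 1590 MPa, ρ = 8010 kg/m³
  candidate U: σ_y = 585.0 MPa, ρ = 3220 kg/m³
  candidate P: σ_y = 44.90 MPa, ρ = 2480 kg/m³
  candidate V: σ_y = 58.70 MPa, ρ = 1200 kg/m³
  candidate U: M = 21.7×10⁻³
  candidate W: M = 17.0×10⁻³
  candidate V: M = 12.6×10⁻³
  candidate A: M = 5.82×10⁻³
  candidate P: M = 5.09×10⁻³
The maximum is for candidate U.

candidate U, M = 21.7×10⁻³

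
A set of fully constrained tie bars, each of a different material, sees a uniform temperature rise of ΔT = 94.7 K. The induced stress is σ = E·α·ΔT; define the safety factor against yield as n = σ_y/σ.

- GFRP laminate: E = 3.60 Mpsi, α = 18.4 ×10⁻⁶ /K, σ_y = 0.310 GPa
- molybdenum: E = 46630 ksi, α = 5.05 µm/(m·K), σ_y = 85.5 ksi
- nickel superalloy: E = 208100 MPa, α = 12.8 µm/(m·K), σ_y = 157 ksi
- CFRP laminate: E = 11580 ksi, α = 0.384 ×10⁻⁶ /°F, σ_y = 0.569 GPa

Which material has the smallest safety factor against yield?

In consistent units (E in GPa, α in ×10⁻⁶/K, σ_y in MPa):
  GFRP laminate: E = 24.82, α = 18.4, σ_y = 310.0 → σ = 43.3 MPa, n = 7.17
  molybdenum: E = 321.5, α = 5.05, σ_y = 589.5 → σ = 154 MPa, n = 3.83
  nickel superalloy: E = 208.1, α = 12.8, σ_y = 1082 → σ = 252 MPa, n = 4.29
  CFRP laminate: E = 79.84, α = 0.691, σ_y = 569.0 → σ = 5.23 MPa, n = 109
Smallest n: molybdenum with n = 3.83.

molybdenum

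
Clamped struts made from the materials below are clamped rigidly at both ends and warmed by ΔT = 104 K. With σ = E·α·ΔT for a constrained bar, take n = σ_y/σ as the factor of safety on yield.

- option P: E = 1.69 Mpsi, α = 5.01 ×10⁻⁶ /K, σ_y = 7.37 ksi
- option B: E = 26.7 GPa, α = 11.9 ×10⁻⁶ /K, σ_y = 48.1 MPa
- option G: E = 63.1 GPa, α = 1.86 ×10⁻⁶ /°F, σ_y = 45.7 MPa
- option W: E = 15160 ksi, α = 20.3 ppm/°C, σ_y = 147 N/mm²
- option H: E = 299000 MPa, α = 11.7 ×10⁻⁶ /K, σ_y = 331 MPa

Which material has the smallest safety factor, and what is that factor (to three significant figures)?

option W, n = 0.666

In consistent units (E in GPa, α in ×10⁻⁶/K, σ_y in MPa):
  option P: E = 11.65, α = 5.01, σ_y = 50.81 → σ = 6.07 MPa, n = 8.37
  option B: E = 26.70, α = 11.9, σ_y = 48.10 → σ = 33.0 MPa, n = 1.46
  option G: E = 63.10, α = 3.35, σ_y = 45.70 → σ = 22.0 MPa, n = 2.08
  option W: E = 104.5, α = 20.3, σ_y = 147.0 → σ = 221 MPa, n = 0.666
  option H: E = 299.0, α = 11.7, σ_y = 331.0 → σ = 364 MPa, n = 0.910
Smallest n: option W with n = 0.666.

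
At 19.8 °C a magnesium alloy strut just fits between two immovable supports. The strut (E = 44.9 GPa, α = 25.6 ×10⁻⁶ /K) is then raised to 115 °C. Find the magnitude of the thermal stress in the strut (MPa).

ΔT = 95.20 K. Constrained thermal stress σ = E·α·ΔT = 44.90×10³ MPa × 25.6×10⁻⁶ × 95.20 = 109 MPa (compressive).

109 MPa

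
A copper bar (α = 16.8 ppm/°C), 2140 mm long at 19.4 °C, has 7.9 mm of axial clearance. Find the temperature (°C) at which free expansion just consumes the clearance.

α·L₀·ΔT = 7.9 mm ⇒ ΔT = 7.9 / (16.8×10⁻⁶ × 2140.0) = 219.7 K.
T = 19.4 + 219.7 = 239.1 °C.

239 °C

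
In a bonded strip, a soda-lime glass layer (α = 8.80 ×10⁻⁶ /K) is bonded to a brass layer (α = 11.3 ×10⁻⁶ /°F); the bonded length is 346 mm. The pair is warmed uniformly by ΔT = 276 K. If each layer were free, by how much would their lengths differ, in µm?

1100 µm

brass: α = 11.3×10⁻⁶/°F × 9/5 = 20.3×10⁻⁶/K.
Δα = |8.80 − 20.3|×10⁻⁶/K = 11.5×10⁻⁶/K.
ΔL_mismatch = Δα·L·ΔT = 11.5×10⁻⁶ × 346.0 mm × 276.0 K = 1100 µm.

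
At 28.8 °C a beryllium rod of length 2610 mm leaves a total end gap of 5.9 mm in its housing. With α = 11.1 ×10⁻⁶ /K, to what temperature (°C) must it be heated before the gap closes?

α·L₀·ΔT = 5.9 mm ⇒ ΔT = 5.9 / (11.1×10⁻⁶ × 2610.0) = 203.7 K.
T = 28.8 + 203.7 = 232.5 °C.

232 °C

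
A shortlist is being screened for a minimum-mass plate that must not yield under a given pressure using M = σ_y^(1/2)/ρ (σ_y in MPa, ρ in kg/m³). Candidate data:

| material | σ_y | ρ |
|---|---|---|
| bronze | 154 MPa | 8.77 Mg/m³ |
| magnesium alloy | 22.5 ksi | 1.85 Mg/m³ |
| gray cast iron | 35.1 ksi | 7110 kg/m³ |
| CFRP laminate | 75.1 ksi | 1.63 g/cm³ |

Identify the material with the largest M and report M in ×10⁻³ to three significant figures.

CFRP laminate, M = 14.0×10⁻³

After converting to SI:
  bronze: σ_y = 154.0 MPa, ρ = 8770 kg/m³
  magnesium alloy: σ_y = 155.1 MPa, ρ = 1850 kg/m³
  gray cast iron: σ_y = 242.0 MPa, ρ = 7110 kg/m³
  CFRP laminate: σ_y = 517.8 MPa, ρ = 1630 kg/m³
  CFRP laminate: M = 14.0×10⁻³
  magnesium alloy: M = 6.73×10⁻³
  gray cast iron: M = 2.19×10⁻³
  bronze: M = 1.42×10⁻³
CFRP laminate has the largest M.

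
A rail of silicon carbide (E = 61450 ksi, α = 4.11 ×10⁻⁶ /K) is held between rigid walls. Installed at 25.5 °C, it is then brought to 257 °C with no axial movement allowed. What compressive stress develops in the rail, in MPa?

403 MPa

E = 61450 ksi = 423.7 GPa.
ΔT = 231.5 K. Constrained thermal stress σ = E·α·ΔT = 423.7×10³ MPa × 4.11×10⁻⁶ × 231.5 = 403 MPa (compressive).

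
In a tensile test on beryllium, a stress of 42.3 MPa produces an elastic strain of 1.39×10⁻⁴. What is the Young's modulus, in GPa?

E = σ/ε = 42.3 MPa / 1.39×10⁻⁴ = 304300 MPa = 304 GPa.

304 GPa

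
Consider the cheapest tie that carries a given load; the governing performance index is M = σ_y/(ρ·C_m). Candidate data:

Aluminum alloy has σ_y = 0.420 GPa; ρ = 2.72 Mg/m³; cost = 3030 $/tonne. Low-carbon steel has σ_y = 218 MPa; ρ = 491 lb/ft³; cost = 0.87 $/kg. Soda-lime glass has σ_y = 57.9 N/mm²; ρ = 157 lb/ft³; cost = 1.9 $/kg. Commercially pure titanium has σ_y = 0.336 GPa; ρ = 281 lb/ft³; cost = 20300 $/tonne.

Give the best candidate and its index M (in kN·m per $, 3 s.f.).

aluminum alloy, M = 51.0 kN·m per $

After converting to SI:
  aluminum alloy: σ_y = 420.0 MPa, ρ = 2720 kg/m³, cost = 3.030 $/kg
  low-carbon steel: σ_y = 218.0 MPa, ρ = 7865 kg/m³, cost = 0.8700 $/kg
  soda-lime glass: σ_y = 57.90 MPa, ρ = 2515 kg/m³, cost = 1.900 $/kg
  commercially pure titanium: σ_y = 336.0 MPa, ρ = 4501 kg/m³, cost = 20.30 $/kg
  aluminum alloy: M = 51.0 kN·m per $
  low-carbon steel: M = 31.9 kN·m per $
  soda-lime glass: M = 12.1 kN·m per $
  commercially pure titanium: M = 3.68 kN·m per $
Aluminum alloy ranks first.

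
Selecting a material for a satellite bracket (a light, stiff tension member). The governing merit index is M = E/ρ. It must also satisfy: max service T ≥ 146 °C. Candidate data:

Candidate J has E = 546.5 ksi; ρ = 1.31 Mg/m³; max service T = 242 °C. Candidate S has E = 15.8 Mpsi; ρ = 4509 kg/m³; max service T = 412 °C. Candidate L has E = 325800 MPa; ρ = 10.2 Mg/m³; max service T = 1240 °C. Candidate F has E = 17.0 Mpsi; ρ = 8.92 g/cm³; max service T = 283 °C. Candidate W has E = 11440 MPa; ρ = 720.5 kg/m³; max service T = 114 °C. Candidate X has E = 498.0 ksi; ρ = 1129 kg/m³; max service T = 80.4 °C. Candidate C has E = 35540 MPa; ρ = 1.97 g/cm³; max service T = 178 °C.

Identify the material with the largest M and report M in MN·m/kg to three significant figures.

candidate L, M = 31.9 MN·m/kg

Screen on constraints: max service T ≥ 146 °C. Survivors: candidate J, candidate S, candidate L, candidate F, candidate C.
In SI units:
  candidate J: E = 3.768 GPa, ρ = 1310 kg/m³
  candidate S: E = 108.9 GPa, ρ = 4509 kg/m³
  candidate L: E = 325.8 GPa, ρ = 10200 kg/m³
  candidate F: E = 117.2 GPa, ρ = 8920 kg/m³
  candidate C: E = 35.54 GPa, ρ = 1970 kg/m³
  candidate L: M = 31.9 MN·m/kg
  candidate S: M = 24.2 MN·m/kg
  candidate C: M = 18.0 MN·m/kg
  candidate F: M = 13.1 MN·m/kg
  candidate J: M = 2.88 MN·m/kg
Candidate L has the largest M.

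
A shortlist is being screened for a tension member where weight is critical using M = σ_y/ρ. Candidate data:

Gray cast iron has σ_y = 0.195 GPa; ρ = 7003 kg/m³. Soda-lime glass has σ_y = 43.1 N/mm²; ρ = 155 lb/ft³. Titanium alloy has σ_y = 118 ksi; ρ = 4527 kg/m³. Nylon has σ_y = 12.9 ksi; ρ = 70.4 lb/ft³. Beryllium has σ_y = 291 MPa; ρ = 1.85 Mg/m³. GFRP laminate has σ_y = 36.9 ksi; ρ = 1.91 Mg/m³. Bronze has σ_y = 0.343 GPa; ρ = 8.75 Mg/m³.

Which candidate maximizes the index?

titanium alloy

After converting to SI:
  gray cast iron: σ_y = 195.0 MPa, ρ = 7003 kg/m³
  soda-lime glass: σ_y = 43.10 MPa, ρ = 2483 kg/m³
  titanium alloy: σ_y = 813.6 MPa, ρ = 4527 kg/m³
  nylon: σ_y = 88.94 MPa, ρ = 1128 kg/m³
  beryllium: σ_y = 291.0 MPa, ρ = 1850 kg/m³
  GFRP laminate: σ_y = 254.4 MPa, ρ = 1910 kg/m³
  bronze: σ_y = 343.0 MPa, ρ = 8750 kg/m³
  titanium alloy: M = 180 kN·m/kg
  beryllium: M = 157 kN·m/kg
  GFRP laminate: M = 133 kN·m/kg
  nylon: M = 78.9 kN·m/kg
  bronze: M = 39.2 kN·m/kg
  gray cast iron: M = 27.8 kN·m/kg
  soda-lime glass: M = 17.4 kN·m/kg
The maximum is for titanium alloy.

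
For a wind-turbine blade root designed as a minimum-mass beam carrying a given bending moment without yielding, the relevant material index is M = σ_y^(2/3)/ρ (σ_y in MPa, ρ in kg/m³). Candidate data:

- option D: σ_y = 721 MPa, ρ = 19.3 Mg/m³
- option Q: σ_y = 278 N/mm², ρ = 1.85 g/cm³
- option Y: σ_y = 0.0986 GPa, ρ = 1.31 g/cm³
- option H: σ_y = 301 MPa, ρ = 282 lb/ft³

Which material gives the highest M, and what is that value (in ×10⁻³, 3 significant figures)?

option Q, M = 23.0×10⁻³

Putting every candidate on a common basis:
  option D: σ_y = 721.0 MPa, ρ = 19300 kg/m³
  option Q: σ_y = 278.0 MPa, ρ = 1850 kg/m³
  option Y: σ_y = 98.60 MPa, ρ = 1310 kg/m³
  option H: σ_y = 301.0 MPa, ρ = 4517 kg/m³
  option Q: M = 23.0×10⁻³
  option Y: M = 16.3×10⁻³
  option H: M = 9.94×10⁻³
  option D: M = 4.17×10⁻³
Option Q ranks first.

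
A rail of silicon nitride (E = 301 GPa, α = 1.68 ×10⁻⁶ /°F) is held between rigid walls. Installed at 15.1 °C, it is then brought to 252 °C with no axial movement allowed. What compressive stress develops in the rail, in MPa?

216 MPa

α = 1.68×10⁻⁶/°F × 9/5 = 3.02×10⁻⁶/K.
ΔT = 236.9 K. Constrained thermal stress σ = E·α·ΔT = 301.0×10³ MPa × 3.02×10⁻⁶ × 236.9 = 216 MPa (compressive).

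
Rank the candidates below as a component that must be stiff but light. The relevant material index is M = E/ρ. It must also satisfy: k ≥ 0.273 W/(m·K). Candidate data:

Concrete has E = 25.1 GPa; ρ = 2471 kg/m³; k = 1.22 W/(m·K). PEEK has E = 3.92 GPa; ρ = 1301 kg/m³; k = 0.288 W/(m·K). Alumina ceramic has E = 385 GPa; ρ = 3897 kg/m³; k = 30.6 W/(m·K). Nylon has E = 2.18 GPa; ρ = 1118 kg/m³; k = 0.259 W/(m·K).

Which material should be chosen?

Screen on constraints: k ≥ 0.273 W/(m·K). Survivors: concrete, PEEK, alumina ceramic.
Computing M directly (units already consistent):
  alumina ceramic: M = 98.8 MN·m/kg
  concrete: M = 10.2 MN·m/kg
  PEEK: M = 3.01 MN·m/kg
Alumina ceramic ranks first.

alumina ceramic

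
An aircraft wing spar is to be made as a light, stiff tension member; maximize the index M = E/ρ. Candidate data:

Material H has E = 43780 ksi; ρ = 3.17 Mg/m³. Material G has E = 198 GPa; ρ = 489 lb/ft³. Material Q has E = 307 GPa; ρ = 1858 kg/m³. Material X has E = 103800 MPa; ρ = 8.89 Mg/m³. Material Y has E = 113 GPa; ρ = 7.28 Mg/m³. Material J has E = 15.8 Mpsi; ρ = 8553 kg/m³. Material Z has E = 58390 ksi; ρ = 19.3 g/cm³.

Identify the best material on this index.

material Q

In SI units:
  material H: E = 301.9 GPa, ρ = 3170 kg/m³
  material G: E = 198.0 GPa, ρ = 7833 kg/m³
  material Q: E = 307.0 GPa, ρ = 1858 kg/m³
  material X: E = 103.8 GPa, ρ = 8890 kg/m³
  material Y: E = 113.0 GPa, ρ = 7280 kg/m³
  material J: E = 108.9 GPa, ρ = 8553 kg/m³
  material Z: E = 402.6 GPa, ρ = 19300 kg/m³
  material Q: M = 165 MN·m/kg
  material H: M = 95.2 MN·m/kg
  material G: M = 25.3 MN·m/kg
  material Z: M = 20.9 MN·m/kg
  material Y: M = 15.5 MN·m/kg
  material J: M = 12.7 MN·m/kg
  material X: M = 11.7 MN·m/kg
The maximum is for material Q.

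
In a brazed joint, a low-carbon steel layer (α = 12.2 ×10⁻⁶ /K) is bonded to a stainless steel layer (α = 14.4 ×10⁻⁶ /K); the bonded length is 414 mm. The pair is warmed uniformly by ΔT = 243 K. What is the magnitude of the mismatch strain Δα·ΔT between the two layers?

Δα = |12.2 − 14.4|×10⁻⁶/K = 2.20×10⁻⁶/K.
Mismatch strain = Δα·ΔT = 2.20×10⁻⁶ × 243.0 = 5.35×10⁻⁴.

5.35×10⁻⁴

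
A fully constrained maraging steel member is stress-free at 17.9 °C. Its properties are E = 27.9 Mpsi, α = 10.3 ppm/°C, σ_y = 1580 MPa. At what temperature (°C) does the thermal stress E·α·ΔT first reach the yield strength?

E = 27.9 Mpsi = 192.4 GPa.
E·α·ΔT = 1580 MPa ⇒ ΔT = 1580 / (192.4×10³ × 10.3×10⁻⁶) = 797.4 K.
T = 17.9 + 797.4 = 815.3 °C.

815 °C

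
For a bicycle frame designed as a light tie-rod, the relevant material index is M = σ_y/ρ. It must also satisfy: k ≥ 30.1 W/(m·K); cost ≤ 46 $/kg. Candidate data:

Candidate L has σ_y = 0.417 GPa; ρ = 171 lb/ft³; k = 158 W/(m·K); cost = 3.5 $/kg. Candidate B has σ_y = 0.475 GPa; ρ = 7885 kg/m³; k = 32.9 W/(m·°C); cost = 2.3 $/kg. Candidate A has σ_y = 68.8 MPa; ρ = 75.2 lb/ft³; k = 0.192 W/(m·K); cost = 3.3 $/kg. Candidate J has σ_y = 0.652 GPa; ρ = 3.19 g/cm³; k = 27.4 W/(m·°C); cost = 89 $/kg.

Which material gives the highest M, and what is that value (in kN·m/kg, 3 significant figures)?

candidate L, M = 152 kN·m/kg

Screen on constraints: k ≥ 30.1 W/(m·K); cost ≤ 46 $/kg. Survivors: candidate L, candidate B.
Putting every candidate on a common basis:
  candidate L: σ_y = 417.0 MPa, ρ = 2739 kg/m³
  candidate B: σ_y = 475.0 MPa, ρ = 7885 kg/m³
  candidate L: M = 152 kN·m/kg
  candidate B: M = 60.2 kN·m/kg
The maximum is for candidate L.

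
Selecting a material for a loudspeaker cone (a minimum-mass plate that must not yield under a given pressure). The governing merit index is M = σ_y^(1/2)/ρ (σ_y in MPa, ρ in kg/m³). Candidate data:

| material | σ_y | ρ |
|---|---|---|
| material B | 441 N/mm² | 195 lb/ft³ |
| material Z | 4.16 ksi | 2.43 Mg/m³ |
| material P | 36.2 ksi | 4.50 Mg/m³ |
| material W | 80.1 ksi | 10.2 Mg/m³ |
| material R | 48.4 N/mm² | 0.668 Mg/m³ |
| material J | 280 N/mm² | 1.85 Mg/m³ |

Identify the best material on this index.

After converting to SI:
  material B: σ_y = 441.0 MPa, ρ = 3124 kg/m³
  material Z: σ_y = 28.68 MPa, ρ = 2430 kg/m³
  material P: σ_y = 249.6 MPa, ρ = 4500 kg/m³
  material W: σ_y = 552.3 MPa, ρ = 10200 kg/m³
  material R: σ_y = 48.40 MPa, ρ = 668.0 kg/m³
  material J: σ_y = 280.0 MPa, ρ = 1850 kg/m³
  material R: M = 10.4×10⁻³
  material J: M = 9.04×10⁻³
  material B: M = 6.72×10⁻³
  material P: M = 3.51×10⁻³
  material W: M = 2.30×10⁻³
  material Z: M = 2.20×10⁻³
Material R has the largest M.

material R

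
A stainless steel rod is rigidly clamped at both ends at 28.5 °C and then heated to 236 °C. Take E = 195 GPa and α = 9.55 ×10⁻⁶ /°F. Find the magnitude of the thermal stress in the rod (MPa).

696 MPa

α = 9.55×10⁻⁶/°F × 9/5 = 17.2×10⁻⁶/K.
ΔT = 207.5 K. Constrained thermal stress σ = E·α·ΔT = 195.0×10³ MPa × 17.2×10⁻⁶ × 207.5 = 696 MPa (compressive).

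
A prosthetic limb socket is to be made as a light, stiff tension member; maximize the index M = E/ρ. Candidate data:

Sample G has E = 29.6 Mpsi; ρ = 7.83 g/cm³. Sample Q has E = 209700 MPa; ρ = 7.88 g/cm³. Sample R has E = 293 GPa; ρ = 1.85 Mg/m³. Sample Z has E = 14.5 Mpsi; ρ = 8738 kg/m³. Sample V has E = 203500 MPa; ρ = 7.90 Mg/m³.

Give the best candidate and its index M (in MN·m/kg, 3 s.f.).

sample R, M = 158 MN·m/kg

Convert each candidate to consistent units, then evaluate M:
  sample G: E = 204.1 GPa, ρ = 7830 kg/m³
  sample Q: E = 209.7 GPa, ρ = 7880 kg/m³
  sample R: E = 293.0 GPa, ρ = 1850 kg/m³
  sample Z: E = 99.97 GPa, ρ = 8738 kg/m³
  sample V: E = 203.5 GPa, ρ = 7900 kg/m³
  sample R: M = 158 MN·m/kg
  sample Q: M = 26.6 MN·m/kg
  sample G: M = 26.1 MN·m/kg
  sample V: M = 25.8 MN·m/kg
  sample Z: M = 11.4 MN·m/kg
Sample R has the largest M.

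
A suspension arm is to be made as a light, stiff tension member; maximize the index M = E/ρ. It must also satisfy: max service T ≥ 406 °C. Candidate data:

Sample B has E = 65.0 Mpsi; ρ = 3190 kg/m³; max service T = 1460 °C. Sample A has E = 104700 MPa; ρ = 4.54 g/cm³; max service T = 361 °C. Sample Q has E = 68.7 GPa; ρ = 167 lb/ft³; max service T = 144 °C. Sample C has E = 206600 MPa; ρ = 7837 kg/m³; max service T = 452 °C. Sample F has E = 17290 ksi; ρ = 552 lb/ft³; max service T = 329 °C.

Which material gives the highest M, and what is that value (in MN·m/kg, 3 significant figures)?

Screen on constraints: max service T ≥ 406 °C. Survivors: sample B, sample C.
Normalizing units and computing the index:
  sample B: E = 448.2 GPa, ρ = 3190 kg/m³
  sample C: E = 206.6 GPa, ρ = 7837 kg/m³
  sample B: M = 140 MN·m/kg
  sample C: M = 26.4 MN·m/kg
Sample B ranks first.

sample B, M = 140 MN·m/kg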